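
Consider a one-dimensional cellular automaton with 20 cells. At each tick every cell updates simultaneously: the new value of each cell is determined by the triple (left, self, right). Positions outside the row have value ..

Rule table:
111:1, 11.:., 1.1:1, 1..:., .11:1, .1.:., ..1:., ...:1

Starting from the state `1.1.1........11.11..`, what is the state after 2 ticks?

..1...11111.1.11....

.1.1..111111.1.11..1
..1...11111.1.11....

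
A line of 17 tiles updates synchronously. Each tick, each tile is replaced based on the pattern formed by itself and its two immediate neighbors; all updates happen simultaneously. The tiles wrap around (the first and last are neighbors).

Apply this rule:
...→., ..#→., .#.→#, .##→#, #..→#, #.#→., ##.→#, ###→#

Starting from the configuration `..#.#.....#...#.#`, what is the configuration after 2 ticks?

#.#.##....##..#.#
#.#.###...###.#.#

#.#.###...###.#.#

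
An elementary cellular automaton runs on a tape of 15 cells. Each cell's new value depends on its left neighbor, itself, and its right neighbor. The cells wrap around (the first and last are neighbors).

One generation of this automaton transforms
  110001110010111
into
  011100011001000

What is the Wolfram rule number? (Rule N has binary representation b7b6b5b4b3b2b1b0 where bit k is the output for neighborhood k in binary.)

113

position 0: 111 → 0  (bit 7 = 0)
position 1: 110 → 1  (bit 6 = 1)
position 11: 101 → 1  (bit 5 = 1)
position 2: 100 → 1  (bit 4 = 1)
position 5: 011 → 0  (bit 3 = 0)
position 10: 010 → 0  (bit 2 = 0)
position 4: 001 → 0  (bit 1 = 0)
position 3: 000 → 1  (bit 0 = 1)
bits b7..b0 = 01110001 = 113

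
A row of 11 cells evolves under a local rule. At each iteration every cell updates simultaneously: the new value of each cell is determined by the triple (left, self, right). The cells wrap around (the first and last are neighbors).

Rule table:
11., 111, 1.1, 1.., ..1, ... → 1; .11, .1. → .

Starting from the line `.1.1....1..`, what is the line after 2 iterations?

11.1.1111.1

1.1.1111.11
11.1.1111.1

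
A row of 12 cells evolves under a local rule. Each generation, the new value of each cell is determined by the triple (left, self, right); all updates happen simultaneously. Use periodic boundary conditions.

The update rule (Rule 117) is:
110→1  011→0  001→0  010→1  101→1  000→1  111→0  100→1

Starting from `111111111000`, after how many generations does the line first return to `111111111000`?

12

000000001110
111111100011
000000111000
111110001111
000011100000
111000111111
001110000000
100011111111
111000000000
001111111110
100000000011
111111111000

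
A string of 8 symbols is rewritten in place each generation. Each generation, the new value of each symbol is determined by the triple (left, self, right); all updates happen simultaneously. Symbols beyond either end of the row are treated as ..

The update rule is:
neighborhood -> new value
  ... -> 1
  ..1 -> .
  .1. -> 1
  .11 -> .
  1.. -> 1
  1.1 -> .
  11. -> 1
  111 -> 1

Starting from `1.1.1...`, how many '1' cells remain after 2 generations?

5

1.1.1111
1.1..111
count of 1: 5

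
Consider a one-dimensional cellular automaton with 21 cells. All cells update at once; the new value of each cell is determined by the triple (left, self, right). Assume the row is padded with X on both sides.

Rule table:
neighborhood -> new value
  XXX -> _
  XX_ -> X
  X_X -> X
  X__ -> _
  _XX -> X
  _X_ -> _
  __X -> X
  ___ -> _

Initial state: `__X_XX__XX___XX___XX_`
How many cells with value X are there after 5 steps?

9

_X_XXX_XXX__XXX__XXXX
X_XX_XXX_X_XX_X_XX___
XXXXXX_XX_XXXX_XXX__X
_____XXXXXX__XXX_X_XX
____XX____X_XX_XX_XX_
count of X: 9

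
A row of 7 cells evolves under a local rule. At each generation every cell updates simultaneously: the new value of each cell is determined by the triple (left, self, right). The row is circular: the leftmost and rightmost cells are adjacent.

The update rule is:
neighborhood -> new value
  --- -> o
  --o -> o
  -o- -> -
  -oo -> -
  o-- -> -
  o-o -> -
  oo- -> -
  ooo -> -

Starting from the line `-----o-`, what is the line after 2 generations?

------o

ooooo--
------o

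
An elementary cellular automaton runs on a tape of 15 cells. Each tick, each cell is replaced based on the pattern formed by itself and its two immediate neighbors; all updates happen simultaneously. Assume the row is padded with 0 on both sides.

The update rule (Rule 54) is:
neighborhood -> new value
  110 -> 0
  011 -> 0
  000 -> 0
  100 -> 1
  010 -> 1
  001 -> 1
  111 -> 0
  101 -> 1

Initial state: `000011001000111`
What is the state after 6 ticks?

001001000011100

tick 1: 000100111101000
tick 2: 001111000011100
tick 3: 010000100100010
tick 4: 111001111110111
tick 5: 000110000001000
tick 6: 001001000011100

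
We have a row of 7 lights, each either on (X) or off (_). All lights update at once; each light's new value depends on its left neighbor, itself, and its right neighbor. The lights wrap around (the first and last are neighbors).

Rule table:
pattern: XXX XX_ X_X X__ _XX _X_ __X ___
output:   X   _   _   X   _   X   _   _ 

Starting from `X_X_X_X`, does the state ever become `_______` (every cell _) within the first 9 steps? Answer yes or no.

no

__X_X__
__X_XX_
__X___X
X_XX__X
____X__
____XX_
______X
X_____X
_X_____
step 9 is _X_____, still not uniform _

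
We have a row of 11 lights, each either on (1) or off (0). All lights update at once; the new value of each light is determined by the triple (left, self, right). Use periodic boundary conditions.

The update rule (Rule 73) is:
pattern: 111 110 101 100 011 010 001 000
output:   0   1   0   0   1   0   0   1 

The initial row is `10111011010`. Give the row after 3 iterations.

00101011000
10000011011
10111011010

10111011010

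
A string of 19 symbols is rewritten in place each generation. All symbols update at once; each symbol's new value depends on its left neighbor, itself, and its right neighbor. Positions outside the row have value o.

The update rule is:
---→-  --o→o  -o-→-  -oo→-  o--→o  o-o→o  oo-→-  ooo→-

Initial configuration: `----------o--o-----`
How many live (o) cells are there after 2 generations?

6

generation 1: o--------o-oo-o---o
generation 2: -o------o-o--o-o-o-
count of o: 6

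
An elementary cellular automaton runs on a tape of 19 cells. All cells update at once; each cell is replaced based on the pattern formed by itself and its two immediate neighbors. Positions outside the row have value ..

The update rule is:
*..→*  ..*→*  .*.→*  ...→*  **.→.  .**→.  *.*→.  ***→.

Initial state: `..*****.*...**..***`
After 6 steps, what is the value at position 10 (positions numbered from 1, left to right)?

step 1: **......****..**...
step 2: ..******....**..***
step 3: **......****..**...  (repeats step 1; period 2)
step 6: ..******....**..***
position 10 holds .

.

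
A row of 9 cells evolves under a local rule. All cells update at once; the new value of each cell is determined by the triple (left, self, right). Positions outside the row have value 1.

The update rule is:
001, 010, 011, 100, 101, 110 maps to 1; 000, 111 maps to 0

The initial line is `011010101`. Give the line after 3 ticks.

tick 1: 111111111
tick 2: 000000000
tick 3: 100000001

100000001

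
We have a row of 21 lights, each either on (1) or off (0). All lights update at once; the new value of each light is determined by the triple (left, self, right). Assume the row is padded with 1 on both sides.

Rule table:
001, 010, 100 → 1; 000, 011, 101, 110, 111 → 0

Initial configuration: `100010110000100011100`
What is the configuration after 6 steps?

step 1: 010110001001110100011
step 2: 010001011110000110100
step 3: 011011000001001000111
step 4: 000000100011111101000
step 5: 100001110100000001101
step 6: 010010000110000010000

010010000110000010000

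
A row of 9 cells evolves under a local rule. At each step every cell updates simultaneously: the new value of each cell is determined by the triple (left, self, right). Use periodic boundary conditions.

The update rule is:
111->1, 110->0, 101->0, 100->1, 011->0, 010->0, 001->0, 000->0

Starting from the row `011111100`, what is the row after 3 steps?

100001000

001111010
000110001
100001000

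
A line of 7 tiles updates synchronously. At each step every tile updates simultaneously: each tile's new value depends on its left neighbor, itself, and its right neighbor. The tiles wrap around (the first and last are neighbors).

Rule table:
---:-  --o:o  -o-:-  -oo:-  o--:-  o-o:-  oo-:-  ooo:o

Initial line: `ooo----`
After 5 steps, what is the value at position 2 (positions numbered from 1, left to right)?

-

-o----o
-----o-
----o--
---o---
--o----
position 2 holds -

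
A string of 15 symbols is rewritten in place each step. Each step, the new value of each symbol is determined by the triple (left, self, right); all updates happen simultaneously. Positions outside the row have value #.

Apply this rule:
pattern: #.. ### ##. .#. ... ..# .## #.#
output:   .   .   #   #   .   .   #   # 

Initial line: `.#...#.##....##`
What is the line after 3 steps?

##...####....#.
.#...#..#....##
##...#..#....#.

##...#..#....#.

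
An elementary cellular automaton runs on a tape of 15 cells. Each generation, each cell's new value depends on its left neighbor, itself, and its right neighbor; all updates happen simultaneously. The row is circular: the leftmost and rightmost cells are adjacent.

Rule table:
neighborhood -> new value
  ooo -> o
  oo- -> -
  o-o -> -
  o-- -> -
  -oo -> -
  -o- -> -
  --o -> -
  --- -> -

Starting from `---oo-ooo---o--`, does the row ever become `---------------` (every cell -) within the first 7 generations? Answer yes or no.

-------o-------
---------------
all cells are - at generation 2

yes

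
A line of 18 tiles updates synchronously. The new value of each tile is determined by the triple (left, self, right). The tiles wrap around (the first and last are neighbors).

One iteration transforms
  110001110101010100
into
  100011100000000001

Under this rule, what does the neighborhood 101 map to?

At position 8 the neighborhood is 101; the next row has 0 there.

0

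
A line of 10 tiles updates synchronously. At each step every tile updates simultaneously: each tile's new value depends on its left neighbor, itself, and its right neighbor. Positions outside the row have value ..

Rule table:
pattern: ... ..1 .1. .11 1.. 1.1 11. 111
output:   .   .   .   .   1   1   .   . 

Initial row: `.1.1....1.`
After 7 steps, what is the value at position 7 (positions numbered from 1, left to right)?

..1.1....1
...1.1....
....1.1...
.....1.1..
......1.1.
.......1.1
........1.
position 7 holds .

.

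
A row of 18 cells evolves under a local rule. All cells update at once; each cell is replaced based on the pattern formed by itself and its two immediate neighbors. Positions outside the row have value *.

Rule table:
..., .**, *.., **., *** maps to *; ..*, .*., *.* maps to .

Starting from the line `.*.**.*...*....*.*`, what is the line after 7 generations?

**.***.***.*****.*

...**..**..***...*
**.***.***.*****.*
**.***.***.*****.*  (fixed point — unchanged through generation 7)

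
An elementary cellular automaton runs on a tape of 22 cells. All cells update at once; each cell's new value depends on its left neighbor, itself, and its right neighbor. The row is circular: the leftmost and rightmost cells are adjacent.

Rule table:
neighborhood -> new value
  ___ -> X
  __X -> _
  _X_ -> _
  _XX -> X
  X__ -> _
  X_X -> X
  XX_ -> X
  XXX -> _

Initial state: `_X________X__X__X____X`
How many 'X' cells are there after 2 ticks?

11

tick 1: X__XXXXXX_________XX__
tick 2: ___X____X_XXXXXXX_XX__
count of X: 11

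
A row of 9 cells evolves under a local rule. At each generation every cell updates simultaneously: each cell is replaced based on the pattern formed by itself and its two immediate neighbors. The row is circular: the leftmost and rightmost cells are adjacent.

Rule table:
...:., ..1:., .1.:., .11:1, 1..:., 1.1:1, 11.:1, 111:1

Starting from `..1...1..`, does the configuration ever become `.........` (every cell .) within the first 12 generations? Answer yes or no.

yes

generation 1: .........
all cells are . at generation 1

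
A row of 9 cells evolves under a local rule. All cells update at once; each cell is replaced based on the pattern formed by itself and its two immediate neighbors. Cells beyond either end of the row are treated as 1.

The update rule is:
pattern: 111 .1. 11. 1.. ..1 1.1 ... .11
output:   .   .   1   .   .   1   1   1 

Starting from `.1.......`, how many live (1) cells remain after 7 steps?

1..11111.
1..1...11
1....1.1.
1.11..1.1
1111...11
...1.1.1.
.1..1.1.1
count of 1: 4

4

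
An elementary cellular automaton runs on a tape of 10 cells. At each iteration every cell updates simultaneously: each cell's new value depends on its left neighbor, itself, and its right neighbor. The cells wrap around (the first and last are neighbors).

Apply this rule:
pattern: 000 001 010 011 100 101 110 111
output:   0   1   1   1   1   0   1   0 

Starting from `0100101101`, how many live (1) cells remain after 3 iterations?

7

0111101101
0100101101  (repeats iteration 0; period 2)
iteration 3: 0111101101
count of 1: 7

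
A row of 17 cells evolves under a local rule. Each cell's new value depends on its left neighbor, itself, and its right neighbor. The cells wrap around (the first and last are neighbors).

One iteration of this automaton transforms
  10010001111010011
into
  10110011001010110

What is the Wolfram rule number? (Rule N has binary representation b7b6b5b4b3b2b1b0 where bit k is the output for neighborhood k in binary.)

78

position 8: 111 → 0  (bit 7 = 0)
position 0: 110 → 1  (bit 6 = 1)
position 11: 101 → 0  (bit 5 = 0)
position 1: 100 → 0  (bit 4 = 0)
position 7: 011 → 1  (bit 3 = 1)
position 3: 010 → 1  (bit 2 = 1)
position 2: 001 → 1  (bit 1 = 1)
position 5: 000 → 0  (bit 0 = 0)
bits b7..b0 = 01001110 = 78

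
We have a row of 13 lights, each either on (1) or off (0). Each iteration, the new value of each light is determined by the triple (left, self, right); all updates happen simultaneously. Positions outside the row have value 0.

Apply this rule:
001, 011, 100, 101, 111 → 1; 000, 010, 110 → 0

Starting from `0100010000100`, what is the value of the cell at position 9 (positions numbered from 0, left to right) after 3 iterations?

1

1010101001010
0101010110101
1010101101010
position 9 holds 1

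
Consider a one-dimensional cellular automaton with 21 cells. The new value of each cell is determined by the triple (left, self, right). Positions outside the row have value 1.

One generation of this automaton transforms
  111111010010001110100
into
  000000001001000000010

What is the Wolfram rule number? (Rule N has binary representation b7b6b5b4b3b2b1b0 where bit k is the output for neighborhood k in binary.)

16

position 0: 111 → 0  (bit 7 = 0)
position 5: 110 → 0  (bit 6 = 0)
position 6: 101 → 0  (bit 5 = 0)
position 8: 100 → 1  (bit 4 = 1)
position 14: 011 → 0  (bit 3 = 0)
position 7: 010 → 0  (bit 2 = 0)
position 9: 001 → 0  (bit 1 = 0)
position 12: 000 → 0  (bit 0 = 0)
bits b7..b0 = 00010000 = 16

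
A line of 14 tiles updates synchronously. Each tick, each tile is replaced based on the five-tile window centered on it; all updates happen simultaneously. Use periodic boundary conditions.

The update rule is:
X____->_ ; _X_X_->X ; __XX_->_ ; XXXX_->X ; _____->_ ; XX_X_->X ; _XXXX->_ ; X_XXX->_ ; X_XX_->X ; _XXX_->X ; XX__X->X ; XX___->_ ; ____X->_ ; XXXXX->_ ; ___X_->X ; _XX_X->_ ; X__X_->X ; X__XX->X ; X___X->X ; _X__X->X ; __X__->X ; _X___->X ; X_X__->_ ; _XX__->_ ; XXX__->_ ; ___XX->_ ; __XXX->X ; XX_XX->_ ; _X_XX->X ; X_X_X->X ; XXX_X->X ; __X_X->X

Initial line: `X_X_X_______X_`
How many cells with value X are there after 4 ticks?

9

XXXX_X_____XXX
__XXX_X____X__
__XXXX_X__XXX_
X_X_XXX_XXXX__
count of X: 9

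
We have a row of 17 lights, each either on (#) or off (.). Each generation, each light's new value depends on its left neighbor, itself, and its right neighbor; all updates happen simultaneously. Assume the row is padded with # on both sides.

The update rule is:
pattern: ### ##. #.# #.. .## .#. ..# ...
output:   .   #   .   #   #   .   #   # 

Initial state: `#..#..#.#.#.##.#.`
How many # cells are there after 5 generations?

###.##......##...
..#.#############
##..#............
.###.############
.#.#.#...........
count of #: 3

3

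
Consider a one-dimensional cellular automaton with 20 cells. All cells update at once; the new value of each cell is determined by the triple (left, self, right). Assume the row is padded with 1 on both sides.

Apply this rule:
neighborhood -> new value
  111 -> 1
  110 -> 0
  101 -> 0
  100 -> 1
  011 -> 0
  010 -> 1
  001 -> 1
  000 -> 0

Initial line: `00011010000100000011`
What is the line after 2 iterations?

10100011001110000101
00110100110101001100

00110100110101001100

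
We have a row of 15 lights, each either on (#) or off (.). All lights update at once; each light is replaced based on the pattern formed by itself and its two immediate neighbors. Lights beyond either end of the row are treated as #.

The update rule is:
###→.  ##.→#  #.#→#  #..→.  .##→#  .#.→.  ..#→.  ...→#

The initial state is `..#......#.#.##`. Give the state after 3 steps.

....####..#.##.
.##.#..#...####
####.....#.#...

####.....#.#...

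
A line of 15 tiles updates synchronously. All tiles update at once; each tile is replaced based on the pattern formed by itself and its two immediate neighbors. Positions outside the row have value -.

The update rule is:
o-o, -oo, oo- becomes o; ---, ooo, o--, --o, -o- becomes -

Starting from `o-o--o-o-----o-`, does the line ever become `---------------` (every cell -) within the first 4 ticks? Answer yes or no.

tick 1: -o----o--------
tick 2: ---------------
all cells are - at tick 2

yes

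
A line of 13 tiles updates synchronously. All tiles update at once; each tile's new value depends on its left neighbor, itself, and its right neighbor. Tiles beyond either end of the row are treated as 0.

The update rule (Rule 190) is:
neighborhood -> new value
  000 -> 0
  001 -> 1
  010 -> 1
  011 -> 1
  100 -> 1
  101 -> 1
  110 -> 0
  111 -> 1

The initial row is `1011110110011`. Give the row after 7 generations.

1101110110110

generation 1: 1111101101110
generation 2: 1111011011101
generation 3: 1110110111011
generation 4: 1101101110110
generation 5: 1011011101101
generation 6: 1110111011011
generation 7: 1101110110110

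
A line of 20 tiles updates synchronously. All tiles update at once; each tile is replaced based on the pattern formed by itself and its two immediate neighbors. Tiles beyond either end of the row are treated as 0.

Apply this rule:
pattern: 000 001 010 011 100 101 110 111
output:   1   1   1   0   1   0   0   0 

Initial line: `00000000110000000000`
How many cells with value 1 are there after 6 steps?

2

step 1: 11111111001111111111
step 2: 00000000110000000000  (repeats step 0; period 2)
step 6: 00000000110000000000
count of 1: 2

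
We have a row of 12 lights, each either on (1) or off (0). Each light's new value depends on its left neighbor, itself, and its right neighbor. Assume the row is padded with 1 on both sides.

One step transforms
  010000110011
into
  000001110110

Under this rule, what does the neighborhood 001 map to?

1

At position 5 the neighborhood is 001; the next row has 1 there.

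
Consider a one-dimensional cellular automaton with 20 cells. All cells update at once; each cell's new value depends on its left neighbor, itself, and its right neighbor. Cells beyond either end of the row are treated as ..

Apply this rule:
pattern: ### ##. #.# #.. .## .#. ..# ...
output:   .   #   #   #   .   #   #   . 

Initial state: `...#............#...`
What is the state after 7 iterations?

..###..........###..
.#..##........#..##.
####.##......####.##
...##.##....#...##.#
..#.##.##..###.#.###
.###.##.###..####..#
#..##.##..###...####

#..##.##..###...####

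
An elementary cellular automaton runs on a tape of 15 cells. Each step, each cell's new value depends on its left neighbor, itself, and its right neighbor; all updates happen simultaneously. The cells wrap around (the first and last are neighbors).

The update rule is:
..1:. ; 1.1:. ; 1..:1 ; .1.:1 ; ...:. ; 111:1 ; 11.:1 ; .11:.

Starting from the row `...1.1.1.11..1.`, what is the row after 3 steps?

...1.1.1..11.11
1..1.1.11..1..1
11.1.1..11.11..

11.1.1..11.11..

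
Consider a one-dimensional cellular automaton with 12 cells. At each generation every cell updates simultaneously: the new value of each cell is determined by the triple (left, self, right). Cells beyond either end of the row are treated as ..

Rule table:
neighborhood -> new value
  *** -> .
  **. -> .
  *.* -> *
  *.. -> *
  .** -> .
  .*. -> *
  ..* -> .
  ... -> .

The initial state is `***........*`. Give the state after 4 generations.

...*.......*
...**......*
.....*.....*
.....**....*

.....**....*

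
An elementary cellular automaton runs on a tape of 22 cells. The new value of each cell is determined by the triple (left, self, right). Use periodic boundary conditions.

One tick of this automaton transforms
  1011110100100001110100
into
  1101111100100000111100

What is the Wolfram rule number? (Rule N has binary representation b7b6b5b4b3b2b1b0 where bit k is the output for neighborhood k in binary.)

228

position 3: 111 → 1  (bit 7 = 1)
position 5: 110 → 1  (bit 6 = 1)
position 1: 101 → 1  (bit 5 = 1)
position 8: 100 → 0  (bit 4 = 0)
position 2: 011 → 0  (bit 3 = 0)
position 0: 010 → 1  (bit 2 = 1)
position 9: 001 → 0  (bit 1 = 0)
position 12: 000 → 0  (bit 0 = 0)
bits b7..b0 = 11100100 = 228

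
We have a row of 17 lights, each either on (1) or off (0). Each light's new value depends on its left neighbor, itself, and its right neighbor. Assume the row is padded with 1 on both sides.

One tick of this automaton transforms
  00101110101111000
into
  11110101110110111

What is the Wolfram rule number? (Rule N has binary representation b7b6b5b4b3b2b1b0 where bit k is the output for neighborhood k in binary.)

183

position 5: 111 → 1  (bit 7 = 1)
position 6: 110 → 0  (bit 6 = 0)
position 3: 101 → 1  (bit 5 = 1)
position 0: 100 → 1  (bit 4 = 1)
position 4: 011 → 0  (bit 3 = 0)
position 2: 010 → 1  (bit 2 = 1)
position 1: 001 → 1  (bit 1 = 1)
position 15: 000 → 1  (bit 0 = 1)
bits b7..b0 = 10110111 = 183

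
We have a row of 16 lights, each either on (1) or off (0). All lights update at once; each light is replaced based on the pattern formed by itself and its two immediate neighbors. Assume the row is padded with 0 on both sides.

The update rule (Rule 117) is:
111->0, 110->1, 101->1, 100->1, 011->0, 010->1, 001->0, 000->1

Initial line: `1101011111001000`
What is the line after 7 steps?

0111100001101111
0000111100110001
1110000110011101
0011110011000111
1000011001110001
1111001100011101
0001100111000111

0001100111000111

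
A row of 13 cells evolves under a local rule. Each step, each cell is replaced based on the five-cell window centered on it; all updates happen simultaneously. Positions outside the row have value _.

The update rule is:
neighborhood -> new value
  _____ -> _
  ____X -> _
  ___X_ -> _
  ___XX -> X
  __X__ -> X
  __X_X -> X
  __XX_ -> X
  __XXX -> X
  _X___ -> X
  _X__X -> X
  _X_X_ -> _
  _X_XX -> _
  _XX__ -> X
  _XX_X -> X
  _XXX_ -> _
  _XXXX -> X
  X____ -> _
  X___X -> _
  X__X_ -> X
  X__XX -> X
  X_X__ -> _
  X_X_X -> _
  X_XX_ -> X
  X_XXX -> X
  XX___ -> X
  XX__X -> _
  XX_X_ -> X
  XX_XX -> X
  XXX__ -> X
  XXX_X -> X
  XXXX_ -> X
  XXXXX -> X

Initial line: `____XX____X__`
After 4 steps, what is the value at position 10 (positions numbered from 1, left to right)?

X

step 1: ___XXXX___XX_
step 2: __XXXXXX_XXXX
step 3: _XXXXXXXXXXXX
step 4: XXXXXXXXXXXXX
position 10 holds X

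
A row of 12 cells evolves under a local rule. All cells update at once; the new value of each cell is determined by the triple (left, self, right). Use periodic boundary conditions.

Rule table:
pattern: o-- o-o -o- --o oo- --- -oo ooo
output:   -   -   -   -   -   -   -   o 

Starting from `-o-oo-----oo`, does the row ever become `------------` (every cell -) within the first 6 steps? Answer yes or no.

yes

step 1: ------------
all cells are - at step 1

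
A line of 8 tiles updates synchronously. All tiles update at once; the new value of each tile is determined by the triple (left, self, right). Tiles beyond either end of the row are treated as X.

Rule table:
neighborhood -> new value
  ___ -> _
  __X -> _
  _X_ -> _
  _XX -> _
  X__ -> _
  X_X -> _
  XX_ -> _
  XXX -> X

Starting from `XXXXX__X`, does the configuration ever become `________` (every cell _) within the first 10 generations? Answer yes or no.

yes

generation 1: XXXX____
generation 2: XXX_____
generation 3: XX______
generation 4: X_______
generation 5: ________
all cells are _ at generation 5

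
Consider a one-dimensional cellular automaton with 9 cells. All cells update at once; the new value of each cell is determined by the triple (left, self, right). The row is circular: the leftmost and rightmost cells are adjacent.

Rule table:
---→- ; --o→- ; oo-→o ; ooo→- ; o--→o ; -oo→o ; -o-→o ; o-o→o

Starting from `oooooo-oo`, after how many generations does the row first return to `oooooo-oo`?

-----ooo-
-----o-oo
o----oooo
oo---o---
ooo--oo--
o-oo-ooo-
oooooo-oo

7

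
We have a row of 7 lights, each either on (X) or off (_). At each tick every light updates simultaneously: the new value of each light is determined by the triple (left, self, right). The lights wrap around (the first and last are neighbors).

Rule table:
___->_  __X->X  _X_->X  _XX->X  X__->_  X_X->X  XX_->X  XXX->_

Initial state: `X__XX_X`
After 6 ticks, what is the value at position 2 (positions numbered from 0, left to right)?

X

X_XXXXX
XXX____
X_X___X
XXX__XX
__X_XX_
_XXXXX_
position 2 holds X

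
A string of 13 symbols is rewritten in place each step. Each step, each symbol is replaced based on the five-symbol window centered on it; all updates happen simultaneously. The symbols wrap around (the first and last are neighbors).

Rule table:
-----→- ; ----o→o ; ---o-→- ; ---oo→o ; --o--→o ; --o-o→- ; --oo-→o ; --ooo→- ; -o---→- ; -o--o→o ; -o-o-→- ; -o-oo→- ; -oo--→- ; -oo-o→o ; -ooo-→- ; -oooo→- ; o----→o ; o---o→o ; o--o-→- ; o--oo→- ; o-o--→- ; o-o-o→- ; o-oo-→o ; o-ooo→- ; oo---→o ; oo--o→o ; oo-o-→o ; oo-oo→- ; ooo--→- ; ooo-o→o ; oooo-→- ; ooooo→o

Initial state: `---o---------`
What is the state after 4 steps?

-o-o-o-------
-------o----o
-o---o-o-oo-o
---o-----ooo-

---o-----ooo-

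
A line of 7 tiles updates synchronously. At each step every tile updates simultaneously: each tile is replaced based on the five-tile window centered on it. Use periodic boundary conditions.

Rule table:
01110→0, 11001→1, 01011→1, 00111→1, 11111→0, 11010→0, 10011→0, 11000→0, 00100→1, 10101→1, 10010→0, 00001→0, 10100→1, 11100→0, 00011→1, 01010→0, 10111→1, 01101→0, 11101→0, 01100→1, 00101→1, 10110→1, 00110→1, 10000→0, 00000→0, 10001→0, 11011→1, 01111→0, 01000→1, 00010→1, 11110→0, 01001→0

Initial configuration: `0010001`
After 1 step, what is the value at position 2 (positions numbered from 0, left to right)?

0011011
position 2 holds 1

1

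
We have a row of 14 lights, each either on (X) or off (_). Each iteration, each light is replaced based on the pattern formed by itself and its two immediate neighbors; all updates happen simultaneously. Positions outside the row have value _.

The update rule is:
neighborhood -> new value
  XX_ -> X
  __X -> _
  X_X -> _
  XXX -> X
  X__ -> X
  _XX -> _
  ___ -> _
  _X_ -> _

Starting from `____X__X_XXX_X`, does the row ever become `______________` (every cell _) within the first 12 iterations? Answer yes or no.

yes

_____X____XX__
______X____XX_
_______X____XX
________X____X
_________X____
__________X___
___________X__
____________X_
_____________X
______________
all cells are _ at iteration 10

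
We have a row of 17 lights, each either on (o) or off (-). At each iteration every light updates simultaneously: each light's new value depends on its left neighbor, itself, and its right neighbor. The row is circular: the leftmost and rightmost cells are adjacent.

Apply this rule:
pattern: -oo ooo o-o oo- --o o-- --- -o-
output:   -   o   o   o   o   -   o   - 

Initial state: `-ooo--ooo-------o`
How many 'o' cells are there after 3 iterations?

12

o-oo-o-oo-oooooo-
-o-oo-o-oo-oooooo
o-o-oo-o-oo-ooooo
count of o: 12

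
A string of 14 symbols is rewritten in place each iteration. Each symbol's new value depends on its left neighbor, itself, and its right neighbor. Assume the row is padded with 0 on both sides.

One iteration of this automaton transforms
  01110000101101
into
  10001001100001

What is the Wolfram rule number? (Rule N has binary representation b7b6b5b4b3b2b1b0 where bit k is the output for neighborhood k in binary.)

22

position 2: 111 → 0  (bit 7 = 0)
position 3: 110 → 0  (bit 6 = 0)
position 9: 101 → 0  (bit 5 = 0)
position 4: 100 → 1  (bit 4 = 1)
position 1: 011 → 0  (bit 3 = 0)
position 8: 010 → 1  (bit 2 = 1)
position 0: 001 → 1  (bit 1 = 1)
position 5: 000 → 0  (bit 0 = 0)
bits b7..b0 = 00010110 = 22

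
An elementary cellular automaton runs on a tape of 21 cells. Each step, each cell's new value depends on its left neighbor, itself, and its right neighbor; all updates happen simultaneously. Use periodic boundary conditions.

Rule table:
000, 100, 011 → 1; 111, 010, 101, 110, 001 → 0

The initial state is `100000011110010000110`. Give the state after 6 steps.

110100000000111010000

011111010001001110100
010000001100101000011
001111101010000111010
101000000001110100001
000111111101000011101
110100000000111010000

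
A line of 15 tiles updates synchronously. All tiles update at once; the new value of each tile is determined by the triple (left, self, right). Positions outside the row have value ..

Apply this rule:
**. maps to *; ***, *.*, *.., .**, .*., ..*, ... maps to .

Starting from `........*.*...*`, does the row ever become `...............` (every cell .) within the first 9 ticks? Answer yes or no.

yes

...............
all cells are . at tick 1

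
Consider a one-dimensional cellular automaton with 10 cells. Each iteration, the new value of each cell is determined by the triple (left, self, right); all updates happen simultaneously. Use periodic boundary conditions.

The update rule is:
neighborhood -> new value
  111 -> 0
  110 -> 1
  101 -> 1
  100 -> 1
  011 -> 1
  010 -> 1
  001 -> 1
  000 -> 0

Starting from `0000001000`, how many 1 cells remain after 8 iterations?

4

0000011100
0000110110
0001111111
1011000001
1111100011
0000110110  (repeats iteration 2; period 4)
iteration 8: 1011000001
count of 1: 4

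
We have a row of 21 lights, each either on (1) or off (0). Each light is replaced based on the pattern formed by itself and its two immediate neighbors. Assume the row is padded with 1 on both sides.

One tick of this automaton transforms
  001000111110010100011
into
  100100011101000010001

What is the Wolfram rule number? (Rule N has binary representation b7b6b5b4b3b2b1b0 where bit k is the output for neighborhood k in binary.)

144

position 7: 111 → 1  (bit 7 = 1)
position 10: 110 → 0  (bit 6 = 0)
position 14: 101 → 0  (bit 5 = 0)
position 0: 100 → 1  (bit 4 = 1)
position 6: 011 → 0  (bit 3 = 0)
position 2: 010 → 0  (bit 2 = 0)
position 1: 001 → 0  (bit 1 = 0)
position 4: 000 → 0  (bit 0 = 0)
bits b7..b0 = 10010000 = 144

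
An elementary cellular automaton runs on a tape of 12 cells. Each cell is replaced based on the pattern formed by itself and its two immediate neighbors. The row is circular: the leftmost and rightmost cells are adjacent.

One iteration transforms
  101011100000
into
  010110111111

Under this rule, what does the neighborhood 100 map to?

1

At position 7 the neighborhood is 100; the next row has 1 there.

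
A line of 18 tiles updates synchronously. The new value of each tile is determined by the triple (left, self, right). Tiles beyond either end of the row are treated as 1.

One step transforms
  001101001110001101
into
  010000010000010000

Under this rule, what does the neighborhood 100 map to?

At position 0 the neighborhood is 100; the next row has 0 there.

0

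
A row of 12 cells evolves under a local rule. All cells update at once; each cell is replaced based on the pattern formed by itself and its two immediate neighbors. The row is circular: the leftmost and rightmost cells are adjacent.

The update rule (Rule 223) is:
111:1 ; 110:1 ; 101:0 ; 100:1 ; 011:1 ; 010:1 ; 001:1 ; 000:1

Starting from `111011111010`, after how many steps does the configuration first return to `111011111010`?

111011111010

1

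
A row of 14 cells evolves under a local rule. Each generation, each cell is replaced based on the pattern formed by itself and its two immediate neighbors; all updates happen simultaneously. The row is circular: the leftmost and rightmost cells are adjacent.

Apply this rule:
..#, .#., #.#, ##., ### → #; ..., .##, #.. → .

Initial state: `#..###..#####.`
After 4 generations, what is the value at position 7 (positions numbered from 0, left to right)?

#.#.##.#.#####
####.####.####
#####.####.###
######.####.##
position 7 holds #

#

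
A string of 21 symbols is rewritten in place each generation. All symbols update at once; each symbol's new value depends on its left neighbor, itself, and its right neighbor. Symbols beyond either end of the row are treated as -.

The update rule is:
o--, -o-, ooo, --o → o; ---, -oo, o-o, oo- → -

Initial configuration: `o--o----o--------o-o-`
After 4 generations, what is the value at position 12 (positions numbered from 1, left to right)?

ooooo--ooo------oo-oo
-ooo-oo-o-o----o-----
o-o-----o-oo--ooo----
o-oo---oo---oo-o-o---
position 12 holds -

-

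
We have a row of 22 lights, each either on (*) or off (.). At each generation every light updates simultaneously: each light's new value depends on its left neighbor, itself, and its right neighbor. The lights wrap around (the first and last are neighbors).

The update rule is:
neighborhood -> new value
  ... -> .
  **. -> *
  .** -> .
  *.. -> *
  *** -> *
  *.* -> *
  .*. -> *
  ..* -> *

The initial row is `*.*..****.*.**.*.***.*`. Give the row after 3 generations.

*.*****.******.****.**

generation 1: *****.******.****.***.
generation 2: .*****.******.****.***
generation 3: *.*****.******.****.**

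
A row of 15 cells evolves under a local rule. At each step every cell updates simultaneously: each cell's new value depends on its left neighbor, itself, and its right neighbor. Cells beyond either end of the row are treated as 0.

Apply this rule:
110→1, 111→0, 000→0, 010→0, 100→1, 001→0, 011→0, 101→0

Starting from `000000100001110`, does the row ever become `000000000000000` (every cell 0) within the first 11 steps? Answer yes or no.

000000010000011
000000001000001
000000000100000
000000000010000
000000000001000
000000000000100
000000000000010
000000000000001
000000000000000
all cells are 0 at step 9

yes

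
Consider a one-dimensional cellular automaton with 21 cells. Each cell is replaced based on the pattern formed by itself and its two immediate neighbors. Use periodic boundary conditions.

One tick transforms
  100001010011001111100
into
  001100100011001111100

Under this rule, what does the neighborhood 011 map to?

At position 10 the neighborhood is 011; the next row has 1 there.

1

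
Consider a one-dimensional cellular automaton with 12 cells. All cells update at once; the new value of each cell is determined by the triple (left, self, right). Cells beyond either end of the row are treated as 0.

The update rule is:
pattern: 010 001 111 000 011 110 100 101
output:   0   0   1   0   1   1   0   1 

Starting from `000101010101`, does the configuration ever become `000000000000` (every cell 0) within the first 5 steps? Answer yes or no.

yes

000010101010
000001010100
000000101000
000000010000
000000000000
all cells are 0 at step 5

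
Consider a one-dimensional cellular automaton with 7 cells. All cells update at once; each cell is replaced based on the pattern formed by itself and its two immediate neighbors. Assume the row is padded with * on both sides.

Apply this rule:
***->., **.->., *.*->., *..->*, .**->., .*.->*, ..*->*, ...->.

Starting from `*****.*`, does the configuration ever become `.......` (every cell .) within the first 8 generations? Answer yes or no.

.......
all cells are . at generation 1

yes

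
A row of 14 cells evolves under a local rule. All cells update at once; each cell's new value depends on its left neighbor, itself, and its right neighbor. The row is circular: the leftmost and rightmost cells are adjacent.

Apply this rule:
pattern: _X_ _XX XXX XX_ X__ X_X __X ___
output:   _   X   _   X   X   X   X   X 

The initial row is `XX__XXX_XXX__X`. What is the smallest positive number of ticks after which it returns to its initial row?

2

_XXXX_XXX_XXXX
XX__XXX_XXX__X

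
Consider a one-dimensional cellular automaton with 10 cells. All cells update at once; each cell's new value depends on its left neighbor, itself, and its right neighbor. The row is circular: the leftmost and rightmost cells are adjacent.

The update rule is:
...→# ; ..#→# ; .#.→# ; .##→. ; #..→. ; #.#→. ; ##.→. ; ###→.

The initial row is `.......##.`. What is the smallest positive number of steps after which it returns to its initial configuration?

step 1: #######...
step 2: ........##
step 3: .#######..
step 4: #........#
step 5: ..#######.
step 6: ##........
step 7: ...#######
step 8: .##.......
step 9: #...######
step 10: ..##......
step 11: ##...#####
step 12: ...##.....
step 13: ###...####
step 14: ....##....
step 15: ####...###
step 16: .....##...
step 17: #####...##
step 18: ......##..
step 19: ######...#
step 20: .......##.

20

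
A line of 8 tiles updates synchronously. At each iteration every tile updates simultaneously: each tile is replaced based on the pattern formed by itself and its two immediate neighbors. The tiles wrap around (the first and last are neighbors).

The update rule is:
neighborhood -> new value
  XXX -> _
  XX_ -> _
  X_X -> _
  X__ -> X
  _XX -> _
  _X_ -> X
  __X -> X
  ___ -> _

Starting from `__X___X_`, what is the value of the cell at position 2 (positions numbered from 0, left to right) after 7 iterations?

_XXX_XXX
________
________  (fixed point — unchanged through iteration 7)
position 2 holds _

_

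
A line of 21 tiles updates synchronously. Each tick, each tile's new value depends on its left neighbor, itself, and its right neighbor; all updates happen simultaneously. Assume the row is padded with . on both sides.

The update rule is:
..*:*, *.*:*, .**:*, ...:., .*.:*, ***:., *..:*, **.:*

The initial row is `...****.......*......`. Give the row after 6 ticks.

..**..**.....***.....
.********...**.**....
**......**.*******...
***....*****.....**..
*.**..**...**...****.
*********.****.**..**

*********.****.**..**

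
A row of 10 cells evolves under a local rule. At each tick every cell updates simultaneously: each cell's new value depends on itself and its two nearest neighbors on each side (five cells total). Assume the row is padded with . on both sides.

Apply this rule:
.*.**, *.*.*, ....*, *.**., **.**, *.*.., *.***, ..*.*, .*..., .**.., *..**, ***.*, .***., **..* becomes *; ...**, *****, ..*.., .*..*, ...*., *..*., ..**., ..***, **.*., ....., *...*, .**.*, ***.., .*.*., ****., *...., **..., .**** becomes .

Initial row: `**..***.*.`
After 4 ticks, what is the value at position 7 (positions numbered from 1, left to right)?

.

.***.**.**
..****.***
*....****.
.*.*......
position 7 holds .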